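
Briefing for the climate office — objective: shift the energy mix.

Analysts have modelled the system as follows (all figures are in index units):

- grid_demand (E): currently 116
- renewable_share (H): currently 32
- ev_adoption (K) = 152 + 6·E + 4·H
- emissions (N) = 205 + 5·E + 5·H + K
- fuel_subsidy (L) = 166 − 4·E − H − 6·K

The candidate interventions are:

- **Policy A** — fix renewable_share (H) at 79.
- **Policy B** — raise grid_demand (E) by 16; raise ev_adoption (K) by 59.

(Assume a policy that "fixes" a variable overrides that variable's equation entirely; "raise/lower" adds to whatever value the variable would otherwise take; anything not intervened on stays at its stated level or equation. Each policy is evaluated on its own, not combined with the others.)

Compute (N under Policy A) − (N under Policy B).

188

Policy A (H := 79):
  E = 116
  H = 79
  K = 152 + 6·116 + 4·79 = 1164
  N = 205 + 5·116 + 5·79 + 1164 = 2344
Policy B (E + 16, K + 59):
  E = 116 + 16 = 132
  H = 32
  K = 152 + 6·132 + 4·32 (+59 from intervention) = 1131
  N = 205 + 5·132 + 5·32 + 1131 = 2156
N: 2344 − 2156 = 188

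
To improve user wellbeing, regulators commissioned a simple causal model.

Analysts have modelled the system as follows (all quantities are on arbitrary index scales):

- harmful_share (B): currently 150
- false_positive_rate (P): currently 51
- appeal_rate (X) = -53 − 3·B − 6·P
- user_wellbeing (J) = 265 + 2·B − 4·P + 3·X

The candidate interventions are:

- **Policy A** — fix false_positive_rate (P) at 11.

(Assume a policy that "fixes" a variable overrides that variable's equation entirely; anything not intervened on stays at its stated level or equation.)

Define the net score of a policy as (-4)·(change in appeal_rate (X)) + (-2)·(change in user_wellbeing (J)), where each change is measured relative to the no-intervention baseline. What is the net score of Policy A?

Baseline:
  B = 150
  P = 51
  X = -53 − 3·150 − 6·51 = -809
  J = 265 + 2·150 − 4·51 + 3·(-809) = -2066
Policy A (P := 11):
  B = 150
  P = 11
  X = -53 − 3·150 − 6·11 = -569
  J = 265 + 2·150 − 4·11 + 3·(-569) = -1186
ΔX = -569 − (-809) = 240; ΔJ = -1186 − (-2066) = 880
Score = (-4)·240 + (-2)·880 = -2720

-2720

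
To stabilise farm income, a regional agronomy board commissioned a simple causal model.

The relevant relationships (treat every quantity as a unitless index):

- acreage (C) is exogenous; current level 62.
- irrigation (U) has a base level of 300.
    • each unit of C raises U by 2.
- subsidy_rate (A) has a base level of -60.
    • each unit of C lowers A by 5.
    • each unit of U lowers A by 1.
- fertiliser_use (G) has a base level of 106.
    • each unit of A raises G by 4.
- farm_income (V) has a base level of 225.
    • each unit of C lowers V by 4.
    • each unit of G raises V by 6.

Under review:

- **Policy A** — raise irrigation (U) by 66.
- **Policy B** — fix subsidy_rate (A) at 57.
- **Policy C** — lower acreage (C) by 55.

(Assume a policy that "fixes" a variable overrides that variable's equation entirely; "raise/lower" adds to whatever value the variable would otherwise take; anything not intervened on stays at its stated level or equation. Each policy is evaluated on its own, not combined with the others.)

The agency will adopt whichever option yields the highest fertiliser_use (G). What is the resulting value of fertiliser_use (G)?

Policy A (U + 66):
  C = 62
  U = 300 + 2·62 (+66 from intervention) = 490
  A = -60 − 5·62 − 490 = -860
  G = 106 + 4·(-860) = -3334
Policy B (A := 57):
  C = 62
  U = 300 + 2·62 = 424
  A = 57
  G = 106 + 4·57 = 334
Policy C (C − 55):
  C = 62 − 55 = 7
  U = 300 + 2·7 = 314
  A = -60 − 5·7 − 314 = -409
  G = 106 + 4·(-409) = -1530
Comparing — Policy A: G=-3334, Policy B: G=334, Policy C: G=-1530. Highest is 334 (Policy B).

334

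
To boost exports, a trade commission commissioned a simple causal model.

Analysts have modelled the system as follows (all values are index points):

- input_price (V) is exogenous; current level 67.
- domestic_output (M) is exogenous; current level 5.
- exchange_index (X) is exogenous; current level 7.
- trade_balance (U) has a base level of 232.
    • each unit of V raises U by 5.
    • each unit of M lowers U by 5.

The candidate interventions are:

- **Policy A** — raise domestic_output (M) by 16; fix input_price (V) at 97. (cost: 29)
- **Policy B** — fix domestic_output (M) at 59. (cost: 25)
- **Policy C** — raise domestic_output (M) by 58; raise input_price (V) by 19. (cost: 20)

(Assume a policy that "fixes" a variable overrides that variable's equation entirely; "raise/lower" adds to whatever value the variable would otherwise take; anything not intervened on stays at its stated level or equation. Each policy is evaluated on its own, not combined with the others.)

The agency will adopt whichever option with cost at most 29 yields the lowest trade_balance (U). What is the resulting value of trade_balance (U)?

Policy A (M + 16, V := 97):
  V = 97
  M = 5 + 16 = 21
  U = 232 + 5·97 − 5·21 = 612
Policy B (M := 59):
  V = 67
  M = 59
  U = 232 + 5·67 − 5·59 = 272
Policy C (M + 58, V + 19):
  V = 67 + 19 = 86
  M = 5 + 58 = 63
  U = 232 + 5·86 − 5·63 = 347
Comparing — Policy A: U=612, Policy B: U=272, Policy C: U=347. Lowest is 272 (Policy B).

272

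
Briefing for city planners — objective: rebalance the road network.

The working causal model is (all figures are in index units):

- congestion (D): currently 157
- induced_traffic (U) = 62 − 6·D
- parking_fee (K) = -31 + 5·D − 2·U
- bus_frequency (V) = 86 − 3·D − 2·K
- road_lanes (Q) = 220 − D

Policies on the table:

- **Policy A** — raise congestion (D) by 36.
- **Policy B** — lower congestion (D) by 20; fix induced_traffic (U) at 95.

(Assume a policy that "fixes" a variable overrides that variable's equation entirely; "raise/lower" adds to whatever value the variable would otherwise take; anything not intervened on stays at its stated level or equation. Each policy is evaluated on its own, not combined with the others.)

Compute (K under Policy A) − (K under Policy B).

2662

Policy A (D + 36):
  D = 157 + 36 = 193
  U = 62 − 6·193 = -1096
  K = -31 + 5·193 − 2·(-1096) = 3126
Policy B (D − 20, U := 95):
  D = 157 − 20 = 137
  U = 95
  K = -31 + 5·137 − 2·95 = 464
K: 3126 − 464 = 2662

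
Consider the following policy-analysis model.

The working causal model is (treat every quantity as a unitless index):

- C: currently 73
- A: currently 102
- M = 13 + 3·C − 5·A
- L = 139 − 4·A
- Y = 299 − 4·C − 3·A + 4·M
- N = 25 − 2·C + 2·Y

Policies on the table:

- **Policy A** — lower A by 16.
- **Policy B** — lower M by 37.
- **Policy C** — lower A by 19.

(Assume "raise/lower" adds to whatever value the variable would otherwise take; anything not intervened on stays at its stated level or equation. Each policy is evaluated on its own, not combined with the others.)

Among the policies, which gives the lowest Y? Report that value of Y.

-1559

Policy A (A − 16):
  C = 73
  A = 102 − 16 = 86
  M = 13 + 3·73 − 5·86 = -198
  Y = 299 − 4·73 − 3·86 + 4·(-198) = -1043
Policy B (M − 37):
  C = 73
  A = 102
  M = 13 + 3·73 − 5·102 (−37 from intervention) = -315
  Y = 299 − 4·73 − 3·102 + 4·(-315) = -1559
Policy C (A − 19):
  C = 73
  A = 102 − 19 = 83
  M = 13 + 3·73 − 5·83 = -183
  Y = 299 − 4·73 − 3·83 + 4·(-183) = -974
Comparing — Policy A: Y=-1043, Policy B: Y=-1559, Policy C: Y=-974. Lowest is -1559 (Policy B).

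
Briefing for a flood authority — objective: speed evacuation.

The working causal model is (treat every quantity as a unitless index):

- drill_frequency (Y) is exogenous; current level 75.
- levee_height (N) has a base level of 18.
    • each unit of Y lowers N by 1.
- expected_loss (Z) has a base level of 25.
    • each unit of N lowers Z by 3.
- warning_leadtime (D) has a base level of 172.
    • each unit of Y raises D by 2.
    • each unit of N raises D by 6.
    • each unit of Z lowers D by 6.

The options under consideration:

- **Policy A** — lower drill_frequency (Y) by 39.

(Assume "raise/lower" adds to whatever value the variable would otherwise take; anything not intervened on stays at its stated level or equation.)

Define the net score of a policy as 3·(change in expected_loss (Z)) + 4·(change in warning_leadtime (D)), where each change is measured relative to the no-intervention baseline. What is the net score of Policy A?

Baseline:
  Y = 75
  N = 18 − 75 = -57
  Z = 25 − 3·(-57) = 196
  D = 172 + 2·75 + 6·(-57) − 6·196 = -1196
Policy A (Y − 39):
  Y = 75 − 39 = 36
  N = 18 − 36 = -18
  Z = 25 − 3·(-18) = 79
  D = 172 + 2·36 + 6·(-18) − 6·79 = -338
ΔZ = 79 − 196 = -117; ΔD = -338 − (-1196) = 858
Score = 3·(-117) + 4·858 = 3081

3081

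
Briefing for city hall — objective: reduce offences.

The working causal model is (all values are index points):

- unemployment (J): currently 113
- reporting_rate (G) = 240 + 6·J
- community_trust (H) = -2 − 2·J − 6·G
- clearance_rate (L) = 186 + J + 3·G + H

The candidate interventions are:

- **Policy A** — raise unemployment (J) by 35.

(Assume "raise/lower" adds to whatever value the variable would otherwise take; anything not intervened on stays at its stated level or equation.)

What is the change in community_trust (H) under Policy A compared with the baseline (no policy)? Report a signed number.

Baseline:
  J = 113
  G = 240 + 6·113 = 918
  H = -2 − 2·113 − 6·918 = -5736
Policy A (J + 35):
  J = 113 + 35 = 148
  G = 240 + 6·148 = 1128
  H = -2 − 2·148 − 6·1128 = -7066
Change in H: -7066 − (-5736) = -1330

-1330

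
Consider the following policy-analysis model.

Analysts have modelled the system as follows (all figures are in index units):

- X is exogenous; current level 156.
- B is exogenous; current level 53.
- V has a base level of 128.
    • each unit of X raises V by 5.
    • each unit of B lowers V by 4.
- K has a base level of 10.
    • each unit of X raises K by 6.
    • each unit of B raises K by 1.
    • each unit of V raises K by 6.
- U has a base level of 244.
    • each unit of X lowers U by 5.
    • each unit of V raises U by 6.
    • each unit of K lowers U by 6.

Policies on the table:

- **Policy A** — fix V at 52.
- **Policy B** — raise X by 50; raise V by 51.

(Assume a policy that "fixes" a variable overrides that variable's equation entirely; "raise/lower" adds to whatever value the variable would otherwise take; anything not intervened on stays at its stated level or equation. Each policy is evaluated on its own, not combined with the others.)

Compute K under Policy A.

1311

Policy A (V := 52):
  X = 156
  B = 53
  V = 52
  K = 10 + 6·156 + 53 + 6·52 = 1311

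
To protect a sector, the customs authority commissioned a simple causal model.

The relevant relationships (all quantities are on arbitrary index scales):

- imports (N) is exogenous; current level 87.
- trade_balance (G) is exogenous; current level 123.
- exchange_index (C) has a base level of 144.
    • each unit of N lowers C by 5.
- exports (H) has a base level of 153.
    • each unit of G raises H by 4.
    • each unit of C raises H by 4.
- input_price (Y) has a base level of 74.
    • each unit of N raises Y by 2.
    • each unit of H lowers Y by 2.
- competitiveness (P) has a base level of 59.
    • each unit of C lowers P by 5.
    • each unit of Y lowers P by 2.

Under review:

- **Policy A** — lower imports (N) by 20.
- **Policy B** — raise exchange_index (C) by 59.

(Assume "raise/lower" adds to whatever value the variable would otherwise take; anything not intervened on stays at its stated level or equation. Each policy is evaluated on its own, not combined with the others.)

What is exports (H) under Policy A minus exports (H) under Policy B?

164

Policy A (N − 20):
  N = 87 − 20 = 67
  G = 123
  C = 144 − 5·67 = -191
  H = 153 + 4·123 + 4·(-191) = -119
Policy B (C + 59):
  N = 87
  G = 123
  C = 144 − 5·87 (+59 from intervention) = -232
  H = 153 + 4·123 + 4·(-232) = -283
H: -119 − (-283) = 164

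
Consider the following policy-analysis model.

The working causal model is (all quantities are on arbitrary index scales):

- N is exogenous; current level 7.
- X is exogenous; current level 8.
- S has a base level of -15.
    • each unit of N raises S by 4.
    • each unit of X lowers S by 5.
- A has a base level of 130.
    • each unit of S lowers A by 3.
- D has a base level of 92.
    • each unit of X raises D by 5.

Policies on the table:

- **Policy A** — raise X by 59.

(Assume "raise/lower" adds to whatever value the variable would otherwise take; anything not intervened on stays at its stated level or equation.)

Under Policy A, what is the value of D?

Policy A (X + 59):
  X = 8 + 59 = 67
  D = 92 + 5·67 = 427

427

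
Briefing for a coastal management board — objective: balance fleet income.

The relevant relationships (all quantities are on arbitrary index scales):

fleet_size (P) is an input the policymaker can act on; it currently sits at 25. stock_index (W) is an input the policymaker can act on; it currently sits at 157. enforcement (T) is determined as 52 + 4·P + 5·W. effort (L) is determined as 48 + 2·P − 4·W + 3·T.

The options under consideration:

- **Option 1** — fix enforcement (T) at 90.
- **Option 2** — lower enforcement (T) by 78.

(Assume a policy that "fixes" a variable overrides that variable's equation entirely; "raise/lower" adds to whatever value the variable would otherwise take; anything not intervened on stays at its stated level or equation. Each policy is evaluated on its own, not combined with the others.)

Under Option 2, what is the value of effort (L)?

2047

Option 2 (T − 78):
  P = 25
  W = 157
  T = 52 + 4·25 + 5·157 (−78 from intervention) = 859
  L = 48 + 2·25 − 4·157 + 3·859 = 2047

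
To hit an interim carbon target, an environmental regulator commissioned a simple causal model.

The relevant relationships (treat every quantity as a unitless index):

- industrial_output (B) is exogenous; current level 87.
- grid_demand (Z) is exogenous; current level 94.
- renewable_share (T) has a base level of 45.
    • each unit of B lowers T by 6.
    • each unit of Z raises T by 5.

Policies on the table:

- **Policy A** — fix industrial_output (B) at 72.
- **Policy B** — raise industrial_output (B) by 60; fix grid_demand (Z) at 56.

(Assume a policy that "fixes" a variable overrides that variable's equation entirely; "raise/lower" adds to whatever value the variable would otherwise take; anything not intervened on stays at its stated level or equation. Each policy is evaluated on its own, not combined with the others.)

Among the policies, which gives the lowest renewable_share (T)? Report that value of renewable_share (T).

Policy A (B := 72):
  B = 72
  Z = 94
  T = 45 − 6·72 + 5·94 = 83
Policy B (B + 60, Z := 56):
  B = 87 + 60 = 147
  Z = 56
  T = 45 − 6·147 + 5·56 = -557
Comparing — Policy A: T=83, Policy B: T=-557. Lowest is -557 (Policy B).

-557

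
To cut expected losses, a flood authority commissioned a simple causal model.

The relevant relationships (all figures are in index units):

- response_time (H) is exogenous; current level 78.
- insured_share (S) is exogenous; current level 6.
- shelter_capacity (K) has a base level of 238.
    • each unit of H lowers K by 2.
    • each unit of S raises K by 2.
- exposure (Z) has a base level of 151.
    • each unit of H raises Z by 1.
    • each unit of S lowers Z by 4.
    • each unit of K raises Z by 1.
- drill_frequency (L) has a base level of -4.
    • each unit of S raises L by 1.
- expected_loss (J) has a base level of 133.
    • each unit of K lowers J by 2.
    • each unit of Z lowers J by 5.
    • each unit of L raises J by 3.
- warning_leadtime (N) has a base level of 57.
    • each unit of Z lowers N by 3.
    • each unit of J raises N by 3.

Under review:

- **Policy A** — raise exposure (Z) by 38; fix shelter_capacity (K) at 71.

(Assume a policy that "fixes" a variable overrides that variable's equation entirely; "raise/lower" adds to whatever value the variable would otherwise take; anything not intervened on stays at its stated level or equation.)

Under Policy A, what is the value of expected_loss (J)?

Policy A (Z + 38, K := 71):
  H = 78
  S = 6
  K = 71
  Z = 151 + 78 − 4·6 + 71 (+38 from intervention) = 314
  L = -4 + 6 = 2
  J = 133 − 2·71 − 5·314 + 3·2 = -1573

-1573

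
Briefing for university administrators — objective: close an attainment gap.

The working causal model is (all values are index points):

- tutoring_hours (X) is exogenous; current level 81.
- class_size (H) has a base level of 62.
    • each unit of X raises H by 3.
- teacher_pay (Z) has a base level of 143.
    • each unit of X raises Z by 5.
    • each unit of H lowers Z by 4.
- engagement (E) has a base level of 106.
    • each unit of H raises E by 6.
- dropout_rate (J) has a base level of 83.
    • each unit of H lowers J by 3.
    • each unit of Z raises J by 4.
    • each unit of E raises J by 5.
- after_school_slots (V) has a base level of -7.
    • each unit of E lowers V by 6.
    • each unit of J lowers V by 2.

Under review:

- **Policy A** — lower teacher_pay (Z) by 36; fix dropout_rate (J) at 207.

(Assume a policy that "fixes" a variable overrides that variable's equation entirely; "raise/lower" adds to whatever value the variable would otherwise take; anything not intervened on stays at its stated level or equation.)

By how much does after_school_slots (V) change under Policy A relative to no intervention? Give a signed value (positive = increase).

11906

Baseline:
  X = 81
  H = 62 + 3·81 = 305
  Z = 143 + 5·81 − 4·305 = -672
  E = 106 + 6·305 = 1936
  J = 83 − 3·305 + 4·(-672) + 5·1936 = 6160
  V = -7 − 6·1936 − 2·6160 = -23943
Policy A (Z − 36, J := 207):
  X = 81
  H = 62 + 3·81 = 305
  Z = 143 + 5·81 − 4·305 (−36 from intervention) = -708
  E = 106 + 6·305 = 1936
  J = 207
  V = -7 − 6·1936 − 2·207 = -12037
Change in V: -12037 − (-23943) = 11906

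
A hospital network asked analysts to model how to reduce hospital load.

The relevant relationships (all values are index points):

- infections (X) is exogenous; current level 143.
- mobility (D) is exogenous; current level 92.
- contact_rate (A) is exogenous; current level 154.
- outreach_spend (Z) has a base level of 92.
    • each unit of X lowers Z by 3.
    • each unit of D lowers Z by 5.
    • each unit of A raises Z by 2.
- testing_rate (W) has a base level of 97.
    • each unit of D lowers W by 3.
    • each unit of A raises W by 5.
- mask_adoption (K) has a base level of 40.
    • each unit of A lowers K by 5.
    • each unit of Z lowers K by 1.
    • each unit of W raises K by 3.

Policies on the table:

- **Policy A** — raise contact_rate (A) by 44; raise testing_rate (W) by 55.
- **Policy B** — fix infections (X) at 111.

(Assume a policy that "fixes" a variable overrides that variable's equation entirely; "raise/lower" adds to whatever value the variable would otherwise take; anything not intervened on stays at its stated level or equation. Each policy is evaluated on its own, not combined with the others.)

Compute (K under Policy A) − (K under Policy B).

613

Policy A (A + 44, W + 55):
  X = 143
  D = 92
  A = 154 + 44 = 198
  Z = 92 − 3·143 − 5·92 + 2·198 = -401
  W = 97 − 3·92 + 5·198 (+55 from intervention) = 866
  K = 40 − 5·198 − (-401) + 3·866 = 2049
Policy B (X := 111):
  X = 111
  D = 92
  A = 154
  Z = 92 − 3·111 − 5·92 + 2·154 = -393
  W = 97 − 3·92 + 5·154 = 591
  K = 40 − 5·154 − (-393) + 3·591 = 1436
K: 2049 − 1436 = 613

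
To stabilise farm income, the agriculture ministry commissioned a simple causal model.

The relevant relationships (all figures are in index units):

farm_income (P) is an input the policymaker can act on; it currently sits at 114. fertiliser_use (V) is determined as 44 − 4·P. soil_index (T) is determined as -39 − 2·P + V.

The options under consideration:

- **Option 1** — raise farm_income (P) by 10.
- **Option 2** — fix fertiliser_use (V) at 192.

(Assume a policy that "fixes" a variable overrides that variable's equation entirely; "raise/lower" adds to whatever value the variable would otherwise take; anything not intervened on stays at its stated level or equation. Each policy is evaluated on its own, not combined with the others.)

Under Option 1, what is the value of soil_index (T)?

-739

Option 1 (P + 10):
  P = 114 + 10 = 124
  V = 44 − 4·124 = -452
  T = -39 − 2·124 + (-452) = -739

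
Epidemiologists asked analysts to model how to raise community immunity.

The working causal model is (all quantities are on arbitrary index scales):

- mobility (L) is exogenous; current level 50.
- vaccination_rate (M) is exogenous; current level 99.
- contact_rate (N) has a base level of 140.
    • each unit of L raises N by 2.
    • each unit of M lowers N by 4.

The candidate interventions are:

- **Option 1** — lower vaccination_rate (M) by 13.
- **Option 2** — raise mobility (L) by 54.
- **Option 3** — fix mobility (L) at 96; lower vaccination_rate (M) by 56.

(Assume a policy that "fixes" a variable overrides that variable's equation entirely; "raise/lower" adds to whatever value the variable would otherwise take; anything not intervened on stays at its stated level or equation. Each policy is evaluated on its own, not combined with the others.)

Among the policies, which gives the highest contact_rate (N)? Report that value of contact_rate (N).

Option 1 (M − 13):
  L = 50
  M = 99 − 13 = 86
  N = 140 + 2·50 − 4·86 = -104
Option 2 (L + 54):
  L = 50 + 54 = 104
  M = 99
  N = 140 + 2·104 − 4·99 = -48
Option 3 (L := 96, M − 56):
  L = 96
  M = 99 − 56 = 43
  N = 140 + 2·96 − 4·43 = 160
Comparing — Option 1: N=-104, Option 2: N=-48, Option 3: N=160. Highest is 160 (Option 3).

160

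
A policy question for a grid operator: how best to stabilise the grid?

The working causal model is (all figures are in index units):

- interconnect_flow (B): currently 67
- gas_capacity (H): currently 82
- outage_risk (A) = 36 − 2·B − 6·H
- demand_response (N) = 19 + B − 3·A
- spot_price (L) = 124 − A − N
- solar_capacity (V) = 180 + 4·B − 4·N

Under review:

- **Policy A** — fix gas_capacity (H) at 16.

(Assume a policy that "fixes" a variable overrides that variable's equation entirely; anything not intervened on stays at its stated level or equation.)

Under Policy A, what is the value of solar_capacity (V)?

-2224

Policy A (H := 16):
  B = 67
  H = 16
  A = 36 − 2·67 − 6·16 = -194
  N = 19 + 67 − 3·(-194) = 668
  V = 180 + 4·67 − 4·668 = -2224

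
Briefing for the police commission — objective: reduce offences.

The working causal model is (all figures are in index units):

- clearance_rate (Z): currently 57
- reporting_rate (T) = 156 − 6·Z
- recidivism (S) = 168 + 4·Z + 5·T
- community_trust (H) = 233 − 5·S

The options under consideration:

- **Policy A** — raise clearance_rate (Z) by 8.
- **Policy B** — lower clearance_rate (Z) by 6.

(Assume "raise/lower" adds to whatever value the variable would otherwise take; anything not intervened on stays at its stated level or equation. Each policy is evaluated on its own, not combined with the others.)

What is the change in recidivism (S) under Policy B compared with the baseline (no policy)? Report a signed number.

Baseline:
  Z = 57
  T = 156 − 6·57 = -186
  S = 168 + 4·57 + 5·(-186) = -534
Policy B (Z − 6):
  Z = 57 − 6 = 51
  T = 156 − 6·51 = -150
  S = 168 + 4·51 + 5·(-150) = -378
Change in S: -378 − (-534) = 156

156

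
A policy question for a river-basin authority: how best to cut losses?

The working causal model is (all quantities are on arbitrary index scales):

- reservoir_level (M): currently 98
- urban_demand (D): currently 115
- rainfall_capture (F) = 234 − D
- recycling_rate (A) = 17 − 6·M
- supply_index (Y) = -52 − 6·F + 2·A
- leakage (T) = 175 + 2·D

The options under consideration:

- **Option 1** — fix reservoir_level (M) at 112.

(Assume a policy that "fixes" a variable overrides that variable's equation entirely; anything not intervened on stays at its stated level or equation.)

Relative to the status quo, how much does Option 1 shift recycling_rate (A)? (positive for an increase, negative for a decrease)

Baseline:
  M = 98
  A = 17 − 6·98 = -571
Option 1 (M := 112):
  M = 112
  A = 17 − 6·112 = -655
Change in A: -655 − (-571) = -84

-84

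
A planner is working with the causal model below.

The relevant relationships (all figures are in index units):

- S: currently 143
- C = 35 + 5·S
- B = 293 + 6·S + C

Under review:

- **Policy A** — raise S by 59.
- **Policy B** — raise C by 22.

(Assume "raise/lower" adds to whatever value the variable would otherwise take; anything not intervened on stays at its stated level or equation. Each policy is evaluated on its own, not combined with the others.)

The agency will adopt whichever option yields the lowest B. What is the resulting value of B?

Policy A (S + 59):
  S = 143 + 59 = 202
  C = 35 + 5·202 = 1045
  B = 293 + 6·202 + 1045 = 2550
Policy B (C + 22):
  S = 143
  C = 35 + 5·143 (+22 from intervention) = 772
  B = 293 + 6·143 + 772 = 1923
Comparing — Policy A: B=2550, Policy B: B=1923. Lowest is 1923 (Policy B).

1923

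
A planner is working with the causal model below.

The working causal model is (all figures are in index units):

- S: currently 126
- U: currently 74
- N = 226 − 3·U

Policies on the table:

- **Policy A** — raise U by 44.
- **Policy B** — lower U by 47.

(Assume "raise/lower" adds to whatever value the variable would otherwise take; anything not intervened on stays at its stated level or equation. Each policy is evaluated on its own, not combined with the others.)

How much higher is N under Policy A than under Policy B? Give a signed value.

-273

Policy A (U + 44):
  U = 74 + 44 = 118
  N = 226 − 3·118 = -128
Policy B (U − 47):
  U = 74 − 47 = 27
  N = 226 − 3·27 = 145
N: -128 − 145 = -273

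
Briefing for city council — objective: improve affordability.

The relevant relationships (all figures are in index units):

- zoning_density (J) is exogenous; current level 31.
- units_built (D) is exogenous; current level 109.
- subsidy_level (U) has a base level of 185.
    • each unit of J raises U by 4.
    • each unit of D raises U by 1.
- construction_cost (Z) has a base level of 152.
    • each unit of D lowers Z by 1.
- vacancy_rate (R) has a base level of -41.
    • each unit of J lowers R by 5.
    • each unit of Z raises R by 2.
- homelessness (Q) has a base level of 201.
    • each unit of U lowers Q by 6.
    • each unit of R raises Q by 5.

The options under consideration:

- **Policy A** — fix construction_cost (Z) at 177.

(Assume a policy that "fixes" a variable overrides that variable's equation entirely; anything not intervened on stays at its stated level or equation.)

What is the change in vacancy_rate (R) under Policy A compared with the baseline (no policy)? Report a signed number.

268

Baseline:
  J = 31
  D = 109
  Z = 152 − 109 = 43
  R = -41 − 5·31 + 2·43 = -110
Policy A (Z := 177):
  J = 31
  D = 109
  Z = 177
  R = -41 − 5·31 + 2·177 = 158
Change in R: 158 − (-110) = 268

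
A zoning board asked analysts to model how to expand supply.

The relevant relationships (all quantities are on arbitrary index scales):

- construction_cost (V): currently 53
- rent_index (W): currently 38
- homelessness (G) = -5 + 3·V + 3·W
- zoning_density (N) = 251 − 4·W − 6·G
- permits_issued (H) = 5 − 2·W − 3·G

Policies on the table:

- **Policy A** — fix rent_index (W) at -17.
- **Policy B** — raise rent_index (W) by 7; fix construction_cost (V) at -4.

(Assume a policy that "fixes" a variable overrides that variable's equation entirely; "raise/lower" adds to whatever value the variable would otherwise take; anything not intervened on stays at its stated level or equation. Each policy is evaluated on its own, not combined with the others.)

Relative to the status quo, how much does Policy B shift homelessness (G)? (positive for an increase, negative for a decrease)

Baseline:
  V = 53
  W = 38
  G = -5 + 3·53 + 3·38 = 268
Policy B (W + 7, V := -4):
  V = -4
  W = 38 + 7 = 45
  G = -5 + 3·(-4) + 3·45 = 118
Change in G: 118 − 268 = -150

-150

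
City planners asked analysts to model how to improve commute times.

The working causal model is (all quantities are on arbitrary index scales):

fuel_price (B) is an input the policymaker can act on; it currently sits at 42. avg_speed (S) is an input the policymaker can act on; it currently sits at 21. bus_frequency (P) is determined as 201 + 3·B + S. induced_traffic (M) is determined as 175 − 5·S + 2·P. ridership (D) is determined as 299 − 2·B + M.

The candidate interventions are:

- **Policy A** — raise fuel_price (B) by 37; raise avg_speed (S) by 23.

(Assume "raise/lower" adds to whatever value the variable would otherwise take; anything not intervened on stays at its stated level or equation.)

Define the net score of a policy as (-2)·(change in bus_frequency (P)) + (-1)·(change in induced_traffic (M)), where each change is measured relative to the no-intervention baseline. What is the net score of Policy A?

-421

Baseline:
  B = 42
  S = 21
  P = 201 + 3·42 + 21 = 348
  M = 175 − 5·21 + 2·348 = 766
Policy A (B + 37, S + 23):
  B = 42 + 37 = 79
  S = 21 + 23 = 44
  P = 201 + 3·79 + 44 = 482
  M = 175 − 5·44 + 2·482 = 919
ΔP = 482 − 348 = 134; ΔM = 919 − 766 = 153
Score = (-2)·134 + (-1)·153 = -421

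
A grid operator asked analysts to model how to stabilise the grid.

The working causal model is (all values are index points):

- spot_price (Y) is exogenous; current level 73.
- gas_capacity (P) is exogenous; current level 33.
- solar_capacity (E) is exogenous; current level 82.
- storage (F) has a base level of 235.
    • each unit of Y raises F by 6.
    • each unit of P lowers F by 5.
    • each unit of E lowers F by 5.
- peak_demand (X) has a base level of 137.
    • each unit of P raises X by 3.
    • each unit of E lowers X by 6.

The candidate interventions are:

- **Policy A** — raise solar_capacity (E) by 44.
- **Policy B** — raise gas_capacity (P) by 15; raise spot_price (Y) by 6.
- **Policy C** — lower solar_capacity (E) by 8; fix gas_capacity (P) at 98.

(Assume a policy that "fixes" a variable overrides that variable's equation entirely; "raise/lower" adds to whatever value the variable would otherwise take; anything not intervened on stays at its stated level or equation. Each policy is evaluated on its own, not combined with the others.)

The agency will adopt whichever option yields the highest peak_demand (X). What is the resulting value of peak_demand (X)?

-13

Policy A (E + 44):
  P = 33
  E = 82 + 44 = 126
  X = 137 + 3·33 − 6·126 = -520
Policy B (P + 15, Y + 6):
  P = 33 + 15 = 48
  E = 82
  X = 137 + 3·48 − 6·82 = -211
Policy C (E − 8, P := 98):
  P = 98
  E = 82 − 8 = 74
  X = 137 + 3·98 − 6·74 = -13
Comparing — Policy A: X=-520, Policy B: X=-211, Policy C: X=-13. Highest is -13 (Policy C).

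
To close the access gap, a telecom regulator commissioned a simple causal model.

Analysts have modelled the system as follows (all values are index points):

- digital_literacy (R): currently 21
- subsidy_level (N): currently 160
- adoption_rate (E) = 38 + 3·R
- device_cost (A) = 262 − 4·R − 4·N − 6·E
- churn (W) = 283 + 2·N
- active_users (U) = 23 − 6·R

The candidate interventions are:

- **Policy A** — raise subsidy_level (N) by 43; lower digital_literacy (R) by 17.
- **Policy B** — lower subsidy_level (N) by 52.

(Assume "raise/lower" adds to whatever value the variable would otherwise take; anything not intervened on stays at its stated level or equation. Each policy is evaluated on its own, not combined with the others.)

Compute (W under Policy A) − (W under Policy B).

Policy A (N + 43, R − 17):
  N = 160 + 43 = 203
  W = 283 + 2·203 = 689
Policy B (N − 52):
  N = 160 − 52 = 108
  W = 283 + 2·108 = 499
W: 689 − 499 = 190

190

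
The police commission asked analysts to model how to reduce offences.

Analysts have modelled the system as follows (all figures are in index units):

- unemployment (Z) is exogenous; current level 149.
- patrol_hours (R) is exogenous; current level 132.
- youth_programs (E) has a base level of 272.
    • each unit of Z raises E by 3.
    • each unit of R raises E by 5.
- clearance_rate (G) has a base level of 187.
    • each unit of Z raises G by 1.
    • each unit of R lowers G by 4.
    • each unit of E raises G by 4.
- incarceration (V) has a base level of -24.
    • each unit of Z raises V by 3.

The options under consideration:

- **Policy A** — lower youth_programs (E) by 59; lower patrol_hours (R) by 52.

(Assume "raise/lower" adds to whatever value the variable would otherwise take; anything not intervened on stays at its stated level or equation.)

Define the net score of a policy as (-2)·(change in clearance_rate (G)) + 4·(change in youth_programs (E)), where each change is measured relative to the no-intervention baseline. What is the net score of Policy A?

Baseline:
  Z = 149
  R = 132
  E = 272 + 3·149 + 5·132 = 1379
  G = 187 + 149 − 4·132 + 4·1379 = 5324
Policy A (E − 59, R − 52):
  Z = 149
  R = 132 − 52 = 80
  E = 272 + 3·149 + 5·80 (−59 from intervention) = 1060
  G = 187 + 149 − 4·80 + 4·1060 = 4256
ΔG = 4256 − 5324 = -1068; ΔE = 1060 − 1379 = -319
Score = (-2)·(-1068) + 4·(-319) = 860

860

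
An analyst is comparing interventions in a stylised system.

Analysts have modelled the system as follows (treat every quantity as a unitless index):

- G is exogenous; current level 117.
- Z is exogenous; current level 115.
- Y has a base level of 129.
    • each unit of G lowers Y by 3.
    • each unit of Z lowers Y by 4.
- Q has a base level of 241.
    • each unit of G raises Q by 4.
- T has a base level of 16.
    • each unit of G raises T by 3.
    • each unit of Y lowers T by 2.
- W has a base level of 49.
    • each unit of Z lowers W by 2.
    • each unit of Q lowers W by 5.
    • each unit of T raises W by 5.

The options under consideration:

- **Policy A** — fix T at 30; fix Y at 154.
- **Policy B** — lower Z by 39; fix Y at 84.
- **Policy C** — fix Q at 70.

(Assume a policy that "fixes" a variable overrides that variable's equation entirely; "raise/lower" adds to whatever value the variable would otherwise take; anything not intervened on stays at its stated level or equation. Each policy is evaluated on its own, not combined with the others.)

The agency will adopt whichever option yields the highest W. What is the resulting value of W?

8124

Policy A (T := 30, Y := 154):
  G = 117
  Z = 115
  Y = 154
  Q = 241 + 4·117 = 709
  T = 30
  W = 49 − 2·115 − 5·709 + 5·30 = -3576
Policy B (Z − 39, Y := 84):
  G = 117
  Z = 115 − 39 = 76
  Y = 84
  Q = 241 + 4·117 = 709
  T = 16 + 3·117 − 2·84 = 199
  W = 49 − 2·76 − 5·709 + 5·199 = -2653
Policy C (Q := 70):
  G = 117
  Z = 115
  Y = 129 − 3·117 − 4·115 = -682
  Q = 70
  T = 16 + 3·117 − 2·(-682) = 1731
  W = 49 − 2·115 − 5·70 + 5·1731 = 8124
Comparing — Policy A: W=-3576, Policy B: W=-2653, Policy C: W=8124. Highest is 8124 (Policy C).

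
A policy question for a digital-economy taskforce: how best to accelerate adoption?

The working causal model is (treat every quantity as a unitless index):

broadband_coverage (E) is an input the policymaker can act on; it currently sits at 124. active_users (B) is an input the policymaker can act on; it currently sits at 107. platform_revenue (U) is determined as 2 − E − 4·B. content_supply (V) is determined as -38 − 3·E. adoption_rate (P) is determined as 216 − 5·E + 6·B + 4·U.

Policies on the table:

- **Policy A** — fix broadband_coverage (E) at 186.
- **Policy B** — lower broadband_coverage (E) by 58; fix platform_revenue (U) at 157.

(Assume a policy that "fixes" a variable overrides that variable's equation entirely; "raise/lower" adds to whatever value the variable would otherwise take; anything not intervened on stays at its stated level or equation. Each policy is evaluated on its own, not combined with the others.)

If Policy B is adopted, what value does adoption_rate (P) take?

Policy B (E − 58, U := 157):
  E = 124 − 58 = 66
  B = 107
  U = 157
  P = 216 − 5·66 + 6·107 + 4·157 = 1156

1156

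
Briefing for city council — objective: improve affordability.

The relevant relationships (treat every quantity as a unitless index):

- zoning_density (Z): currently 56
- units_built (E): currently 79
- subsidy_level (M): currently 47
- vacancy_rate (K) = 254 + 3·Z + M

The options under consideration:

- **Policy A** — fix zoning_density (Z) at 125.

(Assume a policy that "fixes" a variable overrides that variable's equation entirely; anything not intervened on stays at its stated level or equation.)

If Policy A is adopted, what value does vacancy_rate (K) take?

676

Policy A (Z := 125):
  Z = 125
  M = 47
  K = 254 + 3·125 + 47 = 676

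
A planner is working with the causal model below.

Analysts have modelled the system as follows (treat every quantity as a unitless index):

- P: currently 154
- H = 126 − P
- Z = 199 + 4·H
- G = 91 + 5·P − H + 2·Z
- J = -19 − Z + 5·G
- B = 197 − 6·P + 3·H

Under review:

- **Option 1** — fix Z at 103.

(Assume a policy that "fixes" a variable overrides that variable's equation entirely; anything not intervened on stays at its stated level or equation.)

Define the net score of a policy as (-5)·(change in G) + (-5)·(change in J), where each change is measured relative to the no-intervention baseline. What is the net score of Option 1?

Baseline:
  P = 154
  H = 126 − 154 = -28
  Z = 199 + 4·(-28) = 87
  G = 91 + 5·154 − (-28) + 2·87 = 1063
  J = -19 − 87 + 5·1063 = 5209
Option 1 (Z := 103):
  P = 154
  H = 126 − 154 = -28
  Z = 103
  G = 91 + 5·154 − (-28) + 2·103 = 1095
  J = -19 − 103 + 5·1095 = 5353
ΔG = 1095 − 1063 = 32; ΔJ = 5353 − 5209 = 144
Score = (-5)·32 + (-5)·144 = -880

-880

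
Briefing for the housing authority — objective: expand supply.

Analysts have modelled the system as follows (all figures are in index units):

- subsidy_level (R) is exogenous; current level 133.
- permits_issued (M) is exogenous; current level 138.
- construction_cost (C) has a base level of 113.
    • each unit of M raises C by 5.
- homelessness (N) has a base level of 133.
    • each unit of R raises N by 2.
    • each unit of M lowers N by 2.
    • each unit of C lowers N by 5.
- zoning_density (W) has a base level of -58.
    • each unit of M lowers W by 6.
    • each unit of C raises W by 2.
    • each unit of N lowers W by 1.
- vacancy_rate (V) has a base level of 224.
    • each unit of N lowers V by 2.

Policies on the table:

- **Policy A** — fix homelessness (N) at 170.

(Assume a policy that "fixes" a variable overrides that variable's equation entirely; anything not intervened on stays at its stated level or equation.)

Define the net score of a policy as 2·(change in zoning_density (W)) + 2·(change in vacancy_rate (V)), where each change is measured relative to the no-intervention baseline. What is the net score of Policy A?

Baseline:
  R = 133
  M = 138
  C = 113 + 5·138 = 803
  N = 133 + 2·133 − 2·138 − 5·803 = -3892
  W = -58 − 6·138 + 2·803 − (-3892) = 4612
  V = 224 − 2·(-3892) = 8008
Policy A (N := 170):
  R = 133
  M = 138
  C = 113 + 5·138 = 803
  N = 170
  W = -58 − 6·138 + 2·803 − 170 = 550
  V = 224 − 2·170 = -116
ΔW = 550 − 4612 = -4062; ΔV = -116 − 8008 = -8124
Score = 2·(-4062) + 2·(-8124) = -24372

-24372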